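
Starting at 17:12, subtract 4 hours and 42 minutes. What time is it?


12:30

Start: 1032 minutes from midnight
Subtract: 282 minutes
Remaining: 1032 - 282 = 750
Hours: 12, Minutes: 30


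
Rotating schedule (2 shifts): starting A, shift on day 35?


Shifts: A, B
Start: A (index 0)
Day 35: (0 + 35 - 1) mod 2
= 34 mod 2
= 0
Index 0 → shift A

Shift A


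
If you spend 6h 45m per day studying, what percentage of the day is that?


Time: 405 minutes
Day: 1440 minutes
Percentage = (405/1440) × 100 ≈ 28.1%

28.1%


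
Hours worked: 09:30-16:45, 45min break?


6h 30m (390 minutes)

Total time = (16×60+45) - (9×60+30)
= 1005 - 570 = 435 min
Minus break: 435 - 45 = 390 min
= 6h 30m


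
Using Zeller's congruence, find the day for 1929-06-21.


Friday

Zeller's congruence:
q=21, m=6, k=29, j=19
h = (21 + ⌊13×7/5⌋ + 29 + ⌊29/4⌋ + ⌊19/4⌋ - 2×19) mod 7
= (21 + 18 + 29 + 7 + 4 - 38) mod 7
= 41 mod 7 = 6
h=6 → Friday


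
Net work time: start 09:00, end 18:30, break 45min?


8h 45m (525 minutes)

Total time = (18×60+30) - (9×60+0)
= 1110 - 540 = 570 min
Minus break: 570 - 45 = 525 min
= 8h 45m


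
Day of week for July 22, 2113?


Saturday

Zeller's congruence:
q=22, m=7, k=13, j=21
h = (22 + ⌊13×8/5⌋ + 13 + ⌊13/4⌋ + ⌊21/4⌋ - 2×21) mod 7
= (22 + 20 + 13 + 3 + 5 - 42) mod 7
= 21 mod 7 = 0
h=0 → Saturday


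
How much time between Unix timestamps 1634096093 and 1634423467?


Difference = 1634423467 - 1634096093 = 327374 seconds
In hours: 327374 / 3600 ≈ 90.9
In days: 327374 / 86400 ≈ 3.79

327374 seconds (90.9 hours / 3.79 days)


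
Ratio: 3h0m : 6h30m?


Duration 1: 180 minutes
Duration 2: 390 minutes
Ratio = 180:390
GCD = 30
Simplified = 6:13
As a decimal: 6/13 ≈ 0.46

6:13 (0.46)


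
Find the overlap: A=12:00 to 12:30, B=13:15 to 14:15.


Meeting A: 720-750 (in minutes from midnight)
Meeting B: 795-855
Overlap start = max(720, 795) = 795
Overlap end = min(750, 855) = 750
Overlap = max(0, 750 - 795) = 0 min

0 minutes


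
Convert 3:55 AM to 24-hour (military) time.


03:55

Input: 3:55 AM
AM hour stays: 3


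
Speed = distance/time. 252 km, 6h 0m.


42.0 km/h

Distance: 252 km
Time: 6 hours
Speed = 252 / 6 = 42.0 km/h


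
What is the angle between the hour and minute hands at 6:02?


169.0°

Hour hand = 6×30 + 2×0.5 = 181.0°
Minute hand = 2×6 = 12°
Difference = |181.0 - 12| = 169.0°


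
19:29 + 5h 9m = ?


00:38 (next day)

Start: 1169 minutes from midnight
Add: 309 minutes
Total: 1478 minutes
Hours: 1478 ÷ 60 = 24 remainder 38
24 ≥ 24 → 24 - 24 = 0 (next day)


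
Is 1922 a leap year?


No

Rules: divisible by 4 AND (not by 100 OR by 400)
1922 ÷ 4 = 480 remainder 2 → not divisible by 4
Not divisible by 4 → not a leap year


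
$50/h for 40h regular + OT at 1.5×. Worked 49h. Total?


Regular: 40h × $50 = $2000.00
Overtime: 49 - 40 = 9h
OT pay: 9h × $50 × 1.5 = $675.00
Total = $2000.00 + $675.00 = $2675.00

$2675.00


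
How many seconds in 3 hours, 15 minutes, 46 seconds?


Hours: 3 × 3600 = 10800
Minutes: 15 × 60 = 900
Seconds: 46
Total = 10800 + 900 + 46 = 11746

11746 seconds


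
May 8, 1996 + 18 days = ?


May 26, 1996

Start: May 8, 1996
Add 18 days
May 8 + 18 = May 26, 1996


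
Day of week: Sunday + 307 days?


Start: Sunday (index 6)
(6 + 307) mod 7
= 313 mod 7
= 5
Index 5 → Saturday

Saturday


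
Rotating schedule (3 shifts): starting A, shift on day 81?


Shifts: A, B, C
Start: A (index 0)
Day 81: (0 + 81 - 1) mod 3
= 80 mod 3
= 2
Index 2 → shift C

Shift C


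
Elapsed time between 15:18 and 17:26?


End time in minutes: 17×60 + 26 = 1046
Start time in minutes: 15×60 + 18 = 918
Difference = 1046 - 918 = 128 minutes
= 2 hours 8 minutes

2h 8m


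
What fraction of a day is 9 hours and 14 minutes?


Total minutes: 9×60 + 14 = 554
Day = 24×60 = 1440 minutes
Fraction = 554/1440 ≈ 0.3847
As a percentage: 554/1440 × 100 ≈ 38.47%

0.3847 (38.47%)


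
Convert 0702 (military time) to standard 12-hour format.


7:02 AM

Hour: 7
7 < 12 → AM


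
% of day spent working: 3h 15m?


13.5%

Time: 195 minutes
Day: 1440 minutes
Percentage = (195/1440) × 100 ≈ 13.5%


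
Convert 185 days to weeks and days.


Weeks: 185 ÷ 7 = 26 remainder 3

26 weeks 3 days


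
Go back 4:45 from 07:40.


Start: 460 minutes from midnight
Subtract: 285 minutes
Remaining: 460 - 285 = 175
Hours: 2, Minutes: 55

02:55


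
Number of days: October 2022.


31 days

Month: October (month 10)
October has 31 days


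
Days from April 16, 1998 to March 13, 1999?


From April 16, 1998 to March 13, 1999
Rest of April 1998: 30 - 16 = 14
Full months: May 31, June 30, July 31, August 31, September 30, October 31, November 30, December 31, January 31, February 1999 28
Days into March 1999: 13
Total = 14 + 31 + 30 + 31 + 31 + 30 + 31 + 30 + 31 + 31 + 28 + 13 = 331 days

331 days


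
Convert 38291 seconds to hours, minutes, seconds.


Hours: 38291 ÷ 3600 = 10 remainder 2291
Minutes: 2291 ÷ 60 = 38 remainder 11
Seconds: 11

10h 38m 11s


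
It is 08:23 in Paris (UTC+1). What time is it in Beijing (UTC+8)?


Time difference = UTC+8 - UTC+1 = +7 hours
New hour = (8 + 7) mod 24
= 15 mod 24 = 15
Minutes unchanged → 15:23

15:23


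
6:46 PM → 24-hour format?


18:46

Input: 6:46 PM
PM: 6 + 12 = 18


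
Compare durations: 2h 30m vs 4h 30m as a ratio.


Duration 1: 150 minutes
Duration 2: 270 minutes
Ratio = 150:270
GCD = 30
Simplified = 5:9
As a decimal: 5/9 ≈ 0.56

5:9 (0.56)


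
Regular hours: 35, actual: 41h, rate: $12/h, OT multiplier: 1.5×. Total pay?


Regular: 35h × $12 = $420.00
Overtime: 41 - 35 = 6h
OT pay: 6h × $12 × 1.5 = $108.00
Total = $420.00 + $108.00 = $528.00

$528.00


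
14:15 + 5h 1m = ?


19:16

Start: 855 minutes from midnight
Add: 301 minutes
Total: 1156 minutes
Hours: 1156 ÷ 60 = 19 remainder 16


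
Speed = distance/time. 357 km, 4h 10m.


85.7 km/h

Distance: 357 km
Time: 4h 10m = 250 min = 250/60 = 25/6 hours
Speed = 357 ÷ (25/6) = 357 × 6 / 25 = 2142/25 ≈ 85.7 km/h


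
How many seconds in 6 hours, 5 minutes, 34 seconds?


21934 seconds

Hours: 6 × 3600 = 21600
Minutes: 5 × 60 = 300
Seconds: 34
Total = 21600 + 300 + 34 = 21934


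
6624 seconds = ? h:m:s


1h 50m 24s

Hours: 6624 ÷ 3600 = 1 remainder 3024
Minutes: 3024 ÷ 60 = 50 remainder 24
Seconds: 24


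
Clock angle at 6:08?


136.0°

Hour hand = 6×30 + 8×0.5 = 184.0°
Minute hand = 8×6 = 48°
Difference = |184.0 - 48| = 136.0°


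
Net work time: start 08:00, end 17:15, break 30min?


Total time = (17×60+15) - (8×60+0)
= 1035 - 480 = 555 min
Minus break: 555 - 30 = 525 min
= 8h 45m

8h 45m (525 minutes)


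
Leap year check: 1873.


Rules: divisible by 4 AND (not by 100 OR by 400)
1873 ÷ 4 = 468 remainder 1 → not divisible by 4
Not divisible by 4 → not a leap year

No


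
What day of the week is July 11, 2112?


Zeller's congruence:
q=11, m=7, k=12, j=21
h = (11 + ⌊13×8/5⌋ + 12 + ⌊12/4⌋ + ⌊21/4⌋ - 2×21) mod 7
= (11 + 20 + 12 + 3 + 5 - 42) mod 7
= 9 mod 7 = 2
h=2 → Monday

Monday


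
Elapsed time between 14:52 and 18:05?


End time in minutes: 18×60 + 5 = 1085
Start time in minutes: 14×60 + 52 = 892
Difference = 1085 - 892 = 193 minutes
= 3 hours 13 minutes

3h 13m


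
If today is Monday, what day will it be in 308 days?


Monday

Start: Monday (index 0)
(0 + 308) mod 7
= 308 mod 7
= 0
Index 0 → Monday


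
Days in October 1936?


31 days

Month: October (month 10)
October has 31 days


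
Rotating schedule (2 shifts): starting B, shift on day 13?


Shifts: A, B
Start: B (index 1)
Day 13: (1 + 13 - 1) mod 2
= 13 mod 2
= 1
Index 1 → shift B

Shift B


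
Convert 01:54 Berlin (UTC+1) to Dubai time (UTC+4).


04:54

Time difference = UTC+4 - UTC+1 = +3 hours
New hour = (1 + 3) mod 24
= 4 mod 24 = 4
Minutes unchanged → 04:54


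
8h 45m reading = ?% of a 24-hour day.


36.5%

Time: 525 minutes
Day: 1440 minutes
Percentage = (525/1440) × 100 ≈ 36.5%


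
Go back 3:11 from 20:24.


17:13

Start: 1224 minutes from midnight
Subtract: 191 minutes
Remaining: 1224 - 191 = 1033
Hours: 17, Minutes: 13


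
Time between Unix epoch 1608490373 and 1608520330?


29957 seconds (8.3 hours / 0.35 days)

Difference = 1608520330 - 1608490373 = 29957 seconds
In hours: 29957 / 3600 ≈ 8.3
In days: 29957 / 86400 ≈ 0.35


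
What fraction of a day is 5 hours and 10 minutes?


Total minutes: 5×60 + 10 = 310
Day = 24×60 = 1440 minutes
Fraction = 310/1440 ≈ 0.2153
As a percentage: 310/1440 × 100 ≈ 21.53%

0.2153 (21.53%)


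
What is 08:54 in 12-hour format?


Hour: 8
8 < 12 → AM

8:54 AM


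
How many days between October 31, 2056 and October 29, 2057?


From October 31, 2056 to October 29, 2057
Rest of October 2056: 31 - 31 = 0
Full months: November 30, December 31, January 31, February 2057 28, March 31, April 30, May 31, June 30, July 31, August 31, September 30
Days into October 2057: 29
Total = 0 + 30 + 31 + 31 + 28 + 31 + 30 + 31 + 30 + 31 + 31 + 30 + 29 = 363 days

363 days


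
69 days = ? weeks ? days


Weeks: 69 ÷ 7 = 9 remainder 6

9 weeks 6 days


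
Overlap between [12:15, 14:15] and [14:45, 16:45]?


Meeting A: 735-855 (in minutes from midnight)
Meeting B: 885-1005
Overlap start = max(735, 885) = 885
Overlap end = min(855, 1005) = 855
Overlap = max(0, 855 - 885) = 0 min

0 minutes


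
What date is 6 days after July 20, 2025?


July 26, 2025

Start: July 20, 2025
Add 6 days
July 20 + 6 = July 26, 2025


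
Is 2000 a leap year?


Rules: divisible by 4 AND (not by 100 OR by 400)
2000 ÷ 4 = 500 exactly → divisible by 4
2000 ÷ 100 = 20 exactly → divisible by 100
2000 ÷ 400 = 5 exactly → divisible by 400
Divisible by 400 → leap year

Yes


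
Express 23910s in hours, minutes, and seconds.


6h 38m 30s

Hours: 23910 ÷ 3600 = 6 remainder 2310
Minutes: 2310 ÷ 60 = 38 remainder 30
Seconds: 30


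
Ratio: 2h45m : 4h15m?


11:17 (0.65)

Duration 1: 165 minutes
Duration 2: 255 minutes
Ratio = 165:255
GCD = 15
Simplified = 11:17
As a decimal: 11/17 ≈ 0.65


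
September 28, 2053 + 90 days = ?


December 27, 2053

Start: September 28, 2053
Add 90 days
September 28 → October 1: 30 - 28 + 1 = 3 days (90 - 3 = 87 left)
October 1 → November 1: 31 - 1 + 1 = 31 days (87 - 31 = 56 left)
November 1 → December 1: 30 - 1 + 1 = 30 days (56 - 30 = 26 left)
December 1 + 26 = December 27, 2053


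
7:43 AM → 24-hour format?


07:43

Input: 7:43 AM
AM hour stays: 7


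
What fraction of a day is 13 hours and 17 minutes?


Total minutes: 13×60 + 17 = 797
Day = 24×60 = 1440 minutes
Fraction = 797/1440 ≈ 0.5535
As a percentage: 797/1440 × 100 ≈ 55.35%

0.5535 (55.35%)


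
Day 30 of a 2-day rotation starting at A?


Shifts: A, B
Start: A (index 0)
Day 30: (0 + 30 - 1) mod 2
= 29 mod 2
= 1
Index 1 → shift B

Shift B


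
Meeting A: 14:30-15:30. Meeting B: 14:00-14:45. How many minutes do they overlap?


15 minutes

Meeting A: 870-930 (in minutes from midnight)
Meeting B: 840-885
Overlap start = max(870, 840) = 870
Overlap end = min(930, 885) = 885
Overlap = max(0, 885 - 870) = 15 min


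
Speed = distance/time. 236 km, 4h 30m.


Distance: 236 km
Time: 4h 30m = 270 min = 270/60 = 9/2 hours
Speed = 236 ÷ (9/2) = 236 × 2 / 9 = 472/9 ≈ 52.4 km/h

52.4 km/h


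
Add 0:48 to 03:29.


04:17

Start: 209 minutes from midnight
Add: 48 minutes
Total: 257 minutes
Hours: 257 ÷ 60 = 4 remainder 17


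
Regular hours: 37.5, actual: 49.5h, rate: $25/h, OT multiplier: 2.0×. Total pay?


Regular: 37.5h × $25 = $937.50
Overtime: 49.5 - 37.5 = 12.0h
OT pay: 12.0h × $25 × 2.0 = $600.00
Total = $937.50 + $600.00 = $1537.50

$1537.50


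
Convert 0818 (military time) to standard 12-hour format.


8:18 AM

Hour: 8
8 < 12 → AM


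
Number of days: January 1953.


31 days

Month: January (month 1)
January has 31 days


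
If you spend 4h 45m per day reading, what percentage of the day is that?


Time: 285 minutes
Day: 1440 minutes
Percentage = (285/1440) × 100 ≈ 19.8%

19.8%


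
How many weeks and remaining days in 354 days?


Weeks: 354 ÷ 7 = 50 remainder 4

50 weeks 4 days


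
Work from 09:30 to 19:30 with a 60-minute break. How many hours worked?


9h 0m (540 minutes)

Total time = (19×60+30) - (9×60+30)
= 1170 - 570 = 600 min
Minus break: 600 - 60 = 540 min
= 9h 0m


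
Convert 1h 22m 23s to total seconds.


Hours: 1 × 3600 = 3600
Minutes: 22 × 60 = 1320
Seconds: 23
Total = 3600 + 1320 + 23 = 4943

4943 seconds


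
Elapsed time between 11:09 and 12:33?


End time in minutes: 12×60 + 33 = 753
Start time in minutes: 11×60 + 9 = 669
Difference = 753 - 669 = 84 minutes
= 1 hours 24 minutes

1h 24m


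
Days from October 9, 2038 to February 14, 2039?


128 days

From October 9, 2038 to February 14, 2039
Rest of October 2038: 31 - 9 = 22
Full months: November 30, December 31, January 31
Days into February 2039: 14
Total = 22 + 30 + 31 + 31 + 14 = 128 days


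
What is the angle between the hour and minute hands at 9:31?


Hour hand = 9×30 + 31×0.5 = 285.5°
Minute hand = 31×6 = 186°
Difference = |285.5 - 186| = 99.5°

99.5°


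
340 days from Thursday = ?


Monday

Start: Thursday (index 3)
(3 + 340) mod 7
= 343 mod 7
= 0
Index 0 → Monday


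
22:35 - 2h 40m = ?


19:55

Start: 1355 minutes from midnight
Subtract: 160 minutes
Remaining: 1355 - 160 = 1195
Hours: 19, Minutes: 55


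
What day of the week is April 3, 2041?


Wednesday

Zeller's congruence:
q=3, m=4, k=41, j=20
h = (3 + ⌊13×5/5⌋ + 41 + ⌊41/4⌋ + ⌊20/4⌋ - 2×20) mod 7
= (3 + 13 + 41 + 10 + 5 - 40) mod 7
= 32 mod 7 = 4
h=4 → Wednesday


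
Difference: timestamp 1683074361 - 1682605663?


Difference = 1683074361 - 1682605663 = 468698 seconds
In hours: 468698 / 3600 ≈ 130.2
In days: 468698 / 86400 ≈ 5.42

468698 seconds (130.2 hours / 5.42 days)


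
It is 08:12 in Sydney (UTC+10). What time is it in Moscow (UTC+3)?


Time difference = UTC+3 - UTC+10 = -7 hours
New hour = (8 -7) mod 24
= 1 mod 24 = 1
Minutes unchanged → 01:12

01:12


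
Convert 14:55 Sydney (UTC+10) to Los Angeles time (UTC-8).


Time difference = UTC-8 - UTC+10 = -18 hours
New hour = (14 -18) mod 24
= -4 mod 24 = 20
Minutes unchanged → 20:55; -4 < 0 → previous day

20:55 (previous day)


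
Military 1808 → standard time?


Hour: 18
18 - 12 = 6 → PM

6:08 PM


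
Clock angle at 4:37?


83.5°

Hour hand = 4×30 + 37×0.5 = 138.5°
Minute hand = 37×6 = 222°
Difference = |138.5 - 222| = 83.5°


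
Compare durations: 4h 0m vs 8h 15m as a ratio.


16:33 (0.48)

Duration 1: 240 minutes
Duration 2: 495 minutes
Ratio = 240:495
GCD = 15
Simplified = 16:33
As a decimal: 16/33 ≈ 0.48


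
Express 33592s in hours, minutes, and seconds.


9h 19m 52s

Hours: 33592 ÷ 3600 = 9 remainder 1192
Minutes: 1192 ÷ 60 = 19 remainder 52
Seconds: 52


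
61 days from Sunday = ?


Friday

Start: Sunday (index 6)
(6 + 61) mod 7
= 67 mod 7
= 4
Index 4 → Friday


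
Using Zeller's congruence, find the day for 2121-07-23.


Zeller's congruence:
q=23, m=7, k=21, j=21
h = (23 + ⌊13×8/5⌋ + 21 + ⌊21/4⌋ + ⌊21/4⌋ - 2×21) mod 7
= (23 + 20 + 21 + 5 + 5 - 42) mod 7
= 32 mod 7 = 4
h=4 → Wednesday

Wednesday


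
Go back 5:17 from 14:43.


Start: 883 minutes from midnight
Subtract: 317 minutes
Remaining: 883 - 317 = 566
Hours: 9, Minutes: 26

09:26


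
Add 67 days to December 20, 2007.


Start: December 20, 2007
Add 67 days
December 20 → January 1: 31 - 20 + 1 = 12 days (67 - 12 = 55 left)
January 1 → February 1: 31 - 1 + 1 = 31 days (55 - 31 = 24 left)
February 1 + 24 = February 25, 2008

February 25, 2008


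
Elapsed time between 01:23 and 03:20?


End time in minutes: 3×60 + 20 = 200
Start time in minutes: 1×60 + 23 = 83
Difference = 200 - 83 = 117 minutes
= 1 hours 57 minutes

1h 57m


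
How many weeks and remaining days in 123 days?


Weeks: 123 ÷ 7 = 17 remainder 4

17 weeks 4 days


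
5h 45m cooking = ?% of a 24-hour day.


Time: 345 minutes
Day: 1440 minutes
Percentage = (345/1440) × 100 ≈ 24.0%

24.0%


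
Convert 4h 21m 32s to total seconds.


15692 seconds

Hours: 4 × 3600 = 14400
Minutes: 21 × 60 = 1260
Seconds: 32
Total = 14400 + 1260 + 32 = 15692


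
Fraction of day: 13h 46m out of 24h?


0.5736 (57.36%)

Total minutes: 13×60 + 46 = 826
Day = 24×60 = 1440 minutes
Fraction = 826/1440 ≈ 0.5736
As a percentage: 826/1440 × 100 ≈ 57.36%


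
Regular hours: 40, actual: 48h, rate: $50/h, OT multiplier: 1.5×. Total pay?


Regular: 40h × $50 = $2000.00
Overtime: 48 - 40 = 8h
OT pay: 8h × $50 × 1.5 = $600.00
Total = $2000.00 + $600.00 = $2600.00

$2600.00


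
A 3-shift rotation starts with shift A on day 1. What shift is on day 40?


Shifts: A, B, C
Start: A (index 0)
Day 40: (0 + 40 - 1) mod 3
= 39 mod 3
= 0
Index 0 → shift A

Shift A


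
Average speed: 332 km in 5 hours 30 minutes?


60.4 km/h

Distance: 332 km
Time: 5h 30m = 330 min = 330/60 = 11/2 hours
Speed = 332 ÷ (11/2) = 332 × 2 / 11 = 664/11 ≈ 60.4 km/h


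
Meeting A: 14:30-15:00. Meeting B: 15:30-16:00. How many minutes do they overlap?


0 minutes

Meeting A: 870-900 (in minutes from midnight)
Meeting B: 930-960
Overlap start = max(870, 930) = 930
Overlap end = min(900, 960) = 900
Overlap = max(0, 900 - 930) = 0 min


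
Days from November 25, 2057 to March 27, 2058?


From November 25, 2057 to March 27, 2058
Rest of November 2057: 30 - 25 = 5
Full months: December 31, January 31, February 2058 28
Days into March 2058: 27
Total = 5 + 31 + 31 + 28 + 27 = 122 days

122 days


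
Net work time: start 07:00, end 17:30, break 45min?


Total time = (17×60+30) - (7×60+0)
= 1050 - 420 = 630 min
Minus break: 630 - 45 = 585 min
= 9h 45m

9h 45m (585 minutes)


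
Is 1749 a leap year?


Rules: divisible by 4 AND (not by 100 OR by 400)
1749 ÷ 4 = 437 remainder 1 → not divisible by 4
Not divisible by 4 → not a leap year

No


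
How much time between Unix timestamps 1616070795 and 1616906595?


Difference = 1616906595 - 1616070795 = 835800 seconds
In hours: 835800 / 3600 ≈ 232.2
In days: 835800 / 86400 ≈ 9.67

835800 seconds (232.2 hours / 9.67 days)


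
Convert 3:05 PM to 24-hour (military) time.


15:05

Input: 3:05 PM
PM: 3 + 12 = 15


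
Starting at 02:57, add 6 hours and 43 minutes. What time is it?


09:40

Start: 177 minutes from midnight
Add: 403 minutes
Total: 580 minutes
Hours: 580 ÷ 60 = 9 remainder 40


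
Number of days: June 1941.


Month: June (month 6)
June has 30 days

30 days


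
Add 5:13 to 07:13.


12:26

Start: 433 minutes from midnight
Add: 313 minutes
Total: 746 minutes
Hours: 746 ÷ 60 = 12 remainder 26


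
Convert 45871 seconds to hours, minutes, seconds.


Hours: 45871 ÷ 3600 = 12 remainder 2671
Minutes: 2671 ÷ 60 = 44 remainder 31
Seconds: 31

12h 44m 31s


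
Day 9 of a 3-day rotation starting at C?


Shift B

Shifts: A, B, C
Start: C (index 2)
Day 9: (2 + 9 - 1) mod 3
= 10 mod 3
= 1
Index 1 → shift B


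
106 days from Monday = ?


Tuesday

Start: Monday (index 0)
(0 + 106) mod 7
= 106 mod 7
= 1
Index 1 → Tuesday


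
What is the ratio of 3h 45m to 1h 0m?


15:4 (3.75)

Duration 1: 225 minutes
Duration 2: 60 minutes
Ratio = 225:60
GCD = 15
Simplified = 15:4
As a decimal: 15/4 = 3.75


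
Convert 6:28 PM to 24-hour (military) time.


18:28

Input: 6:28 PM
PM: 6 + 12 = 18


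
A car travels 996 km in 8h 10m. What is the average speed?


Distance: 996 km
Time: 8h 10m = 490 min = 490/60 = 49/6 hours
Speed = 996 ÷ (49/6) = 996 × 6 / 49 = 5976/49 ≈ 122.0 km/h

122.0 km/h


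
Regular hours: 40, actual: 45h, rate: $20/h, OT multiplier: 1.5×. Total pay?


$950.00

Regular: 40h × $20 = $800.00
Overtime: 45 - 40 = 5h
OT pay: 5h × $20 × 1.5 = $150.00
Total = $800.00 + $150.00 = $950.00


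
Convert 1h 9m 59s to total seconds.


Hours: 1 × 3600 = 3600
Minutes: 9 × 60 = 540
Seconds: 59
Total = 3600 + 540 + 59 = 4199

4199 seconds


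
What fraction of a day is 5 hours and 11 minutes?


0.2160 (21.60%)

Total minutes: 5×60 + 11 = 311
Day = 24×60 = 1440 minutes
Fraction = 311/1440 ≈ 0.2160
As a percentage: 311/1440 × 100 ≈ 21.60%


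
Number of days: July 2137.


31 days

Month: July (month 7)
July has 31 days


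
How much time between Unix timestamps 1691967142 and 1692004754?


37612 seconds (10.4 hours / 0.44 days)

Difference = 1692004754 - 1691967142 = 37612 seconds
In hours: 37612 / 3600 ≈ 10.4
In days: 37612 / 86400 ≈ 0.44


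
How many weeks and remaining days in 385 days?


Weeks: 385 ÷ 7 = 55 remainder 0

55 weeks 0 days


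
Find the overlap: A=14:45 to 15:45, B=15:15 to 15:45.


Meeting A: 885-945 (in minutes from midnight)
Meeting B: 915-945
Overlap start = max(885, 915) = 915
Overlap end = min(945, 945) = 945
Overlap = max(0, 945 - 915) = 30 min

30 minutes


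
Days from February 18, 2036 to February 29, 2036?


11 days

From February 18, 2036 to February 29, 2036
Same month: 29 - 18 = 11 days


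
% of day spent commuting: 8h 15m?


Time: 495 minutes
Day: 1440 minutes
Percentage = (495/1440) × 100 ≈ 34.4%

34.4%


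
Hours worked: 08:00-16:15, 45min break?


7h 30m (450 minutes)

Total time = (16×60+15) - (8×60+0)
= 975 - 480 = 495 min
Minus break: 495 - 45 = 450 min
= 7h 30m


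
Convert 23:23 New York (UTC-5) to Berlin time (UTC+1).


Time difference = UTC+1 - UTC-5 = +6 hours
New hour = (23 + 6) mod 24
= 29 mod 24 = 5
Minutes unchanged → 05:23; 29 ≥ 24 → next day

05:23 (next day)


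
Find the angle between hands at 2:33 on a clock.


121.5°

Hour hand = 2×30 + 33×0.5 = 76.5°
Minute hand = 33×6 = 198°
Difference = |76.5 - 198| = 121.5°


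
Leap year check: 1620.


Rules: divisible by 4 AND (not by 100 OR by 400)
1620 ÷ 4 = 405 exactly → divisible by 4
1620 ÷ 100 = 16 remainder 20 → not divisible by 100
Divisible by 4 but not by 100 → leap year

Yes


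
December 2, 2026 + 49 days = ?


January 20, 2027

Start: December 2, 2026
Add 49 days
December 2 → January 1: 31 - 2 + 1 = 30 days (49 - 30 = 19 left)
January 1 + 19 = January 20, 2027


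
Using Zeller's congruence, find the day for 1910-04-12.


Tuesday

Zeller's congruence:
q=12, m=4, k=10, j=19
h = (12 + ⌊13×5/5⌋ + 10 + ⌊10/4⌋ + ⌊19/4⌋ - 2×19) mod 7
= (12 + 13 + 10 + 2 + 4 - 38) mod 7
= 3 mod 7 = 3
h=3 → Tuesday


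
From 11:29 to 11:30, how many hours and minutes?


End time in minutes: 11×60 + 30 = 690
Start time in minutes: 11×60 + 29 = 689
Difference = 690 - 689 = 1 minutes
= 0 hours 1 minutes

0h 1m


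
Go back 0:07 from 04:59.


Start: 299 minutes from midnight
Subtract: 7 minutes
Remaining: 299 - 7 = 292
Hours: 4, Minutes: 52

04:52


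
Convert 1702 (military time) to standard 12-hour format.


Hour: 17
17 - 12 = 5 → PM

5:02 PM


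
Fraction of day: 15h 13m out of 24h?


Total minutes: 15×60 + 13 = 913
Day = 24×60 = 1440 minutes
Fraction = 913/1440 ≈ 0.6340
As a percentage: 913/1440 × 100 ≈ 63.40%

0.6340 (63.40%)


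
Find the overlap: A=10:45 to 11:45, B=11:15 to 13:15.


Meeting A: 645-705 (in minutes from midnight)
Meeting B: 675-795
Overlap start = max(645, 675) = 675
Overlap end = min(705, 795) = 705
Overlap = max(0, 705 - 675) = 30 min

30 minutes


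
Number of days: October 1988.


31 days

Month: October (month 10)
October has 31 days


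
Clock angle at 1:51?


Hour hand = 1×30 + 51×0.5 = 55.5°
Minute hand = 51×6 = 306°
Difference = |55.5 - 306| = 250.5°
Since > 180°: 360 - 250.5 = 109.5°

109.5°


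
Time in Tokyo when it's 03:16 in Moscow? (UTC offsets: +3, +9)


Time difference = UTC+9 - UTC+3 = +6 hours
New hour = (3 + 6) mod 24
= 9 mod 24 = 9
Minutes unchanged → 09:16

09:16


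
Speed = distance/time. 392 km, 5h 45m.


68.2 km/h

Distance: 392 km
Time: 5h 45m = 345 min = 345/60 = 23/4 hours
Speed = 392 ÷ (23/4) = 392 × 4 / 23 = 1568/23 ≈ 68.2 km/h


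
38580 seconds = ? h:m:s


10h 43m 0s

Hours: 38580 ÷ 3600 = 10 remainder 2580
Minutes: 2580 ÷ 60 = 43 remainder 0
Seconds: 0


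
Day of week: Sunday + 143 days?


Start: Sunday (index 6)
(6 + 143) mod 7
= 149 mod 7
= 2
Index 2 → Wednesday

Wednesday


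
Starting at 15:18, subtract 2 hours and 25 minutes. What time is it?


12:53

Start: 918 minutes from midnight
Subtract: 145 minutes
Remaining: 918 - 145 = 773
Hours: 12, Minutes: 53


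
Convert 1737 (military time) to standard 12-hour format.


5:37 PM

Hour: 17
17 - 12 = 5 → PM


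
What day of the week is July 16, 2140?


Saturday

Zeller's congruence:
q=16, m=7, k=40, j=21
h = (16 + ⌊13×8/5⌋ + 40 + ⌊40/4⌋ + ⌊21/4⌋ - 2×21) mod 7
= (16 + 20 + 40 + 10 + 5 - 42) mod 7
= 49 mod 7 = 0
h=0 → Saturday


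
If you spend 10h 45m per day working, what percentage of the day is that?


44.8%

Time: 645 minutes
Day: 1440 minutes
Percentage = (645/1440) × 100 ≈ 44.8%


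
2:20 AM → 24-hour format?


Input: 2:20 AM
AM hour stays: 2

02:20


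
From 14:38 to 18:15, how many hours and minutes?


3h 37m

End time in minutes: 18×60 + 15 = 1095
Start time in minutes: 14×60 + 38 = 878
Difference = 1095 - 878 = 217 minutes
= 3 hours 37 minutes


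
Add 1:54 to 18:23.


20:17

Start: 1103 minutes from midnight
Add: 114 minutes
Total: 1217 minutes
Hours: 1217 ÷ 60 = 20 remainder 17


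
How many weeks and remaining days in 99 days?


Weeks: 99 ÷ 7 = 14 remainder 1

14 weeks 1 days


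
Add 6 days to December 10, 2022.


Start: December 10, 2022
Add 6 days
December 10 + 6 = December 16, 2022

December 16, 2022


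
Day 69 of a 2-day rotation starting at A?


Shifts: A, B
Start: A (index 0)
Day 69: (0 + 69 - 1) mod 2
= 68 mod 2
= 0
Index 0 → shift A

Shift A


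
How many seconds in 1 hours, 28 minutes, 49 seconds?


5329 seconds

Hours: 1 × 3600 = 3600
Minutes: 28 × 60 = 1680
Seconds: 49
Total = 3600 + 1680 + 49 = 5329


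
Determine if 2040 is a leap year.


Yes

Rules: divisible by 4 AND (not by 100 OR by 400)
2040 ÷ 4 = 510 exactly → divisible by 4
2040 ÷ 100 = 20 remainder 40 → not divisible by 100
Divisible by 4 but not by 100 → leap year


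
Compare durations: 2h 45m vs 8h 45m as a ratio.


Duration 1: 165 minutes
Duration 2: 525 minutes
Ratio = 165:525
GCD = 15
Simplified = 11:35
As a decimal: 11/35 ≈ 0.31

11:35 (0.31)


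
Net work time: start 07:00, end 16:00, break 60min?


8h 0m (480 minutes)

Total time = (16×60+0) - (7×60+0)
= 960 - 420 = 540 min
Minus break: 540 - 60 = 480 min
= 8h 0m


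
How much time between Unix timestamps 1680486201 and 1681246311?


Difference = 1681246311 - 1680486201 = 760110 seconds
In hours: 760110 / 3600 ≈ 211.1
In days: 760110 / 86400 ≈ 8.80

760110 seconds (211.1 hours / 8.80 days)


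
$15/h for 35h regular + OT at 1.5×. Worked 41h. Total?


$660.00

Regular: 35h × $15 = $525.00
Overtime: 41 - 35 = 6h
OT pay: 6h × $15 × 1.5 = $135.00
Total = $525.00 + $135.00 = $660.00


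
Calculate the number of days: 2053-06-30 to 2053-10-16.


From June 30, 2053 to October 16, 2053
Rest of June 2053: 30 - 30 = 0
Full months: July 31, August 31, September 30
Days into October 2053: 16
Total = 0 + 31 + 31 + 30 + 16 = 108 days

108 days


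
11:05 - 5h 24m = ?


Start: 665 minutes from midnight
Subtract: 324 minutes
Remaining: 665 - 324 = 341
Hours: 5, Minutes: 41

05:41


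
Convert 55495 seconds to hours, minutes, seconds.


15h 24m 55s

Hours: 55495 ÷ 3600 = 15 remainder 1495
Minutes: 1495 ÷ 60 = 24 remainder 55
Seconds: 55


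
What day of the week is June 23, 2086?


Sunday

Zeller's congruence:
q=23, m=6, k=86, j=20
h = (23 + ⌊13×7/5⌋ + 86 + ⌊86/4⌋ + ⌊20/4⌋ - 2×20) mod 7
= (23 + 18 + 86 + 21 + 5 - 40) mod 7
= 113 mod 7 = 1
h=1 → Sunday


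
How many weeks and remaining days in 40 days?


Weeks: 40 ÷ 7 = 5 remainder 5

5 weeks 5 days


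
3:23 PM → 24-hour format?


15:23

Input: 3:23 PM
PM: 3 + 12 = 15


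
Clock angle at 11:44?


Hour hand = 11×30 + 44×0.5 = 352.0°
Minute hand = 44×6 = 264°
Difference = |352.0 - 264| = 88.0°

88.0°


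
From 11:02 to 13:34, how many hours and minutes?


2h 32m

End time in minutes: 13×60 + 34 = 814
Start time in minutes: 11×60 + 2 = 662
Difference = 814 - 662 = 152 minutes
= 2 hours 32 minutes


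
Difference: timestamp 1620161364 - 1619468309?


693055 seconds (192.5 hours / 8.02 days)

Difference = 1620161364 - 1619468309 = 693055 seconds
In hours: 693055 / 3600 ≈ 192.5
In days: 693055 / 86400 ≈ 8.02


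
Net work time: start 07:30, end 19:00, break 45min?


Total time = (19×60+0) - (7×60+30)
= 1140 - 450 = 690 min
Minus break: 690 - 45 = 645 min
= 10h 45m

10h 45m (645 minutes)


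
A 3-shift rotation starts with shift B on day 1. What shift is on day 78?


Shifts: A, B, C
Start: B (index 1)
Day 78: (1 + 78 - 1) mod 3
= 78 mod 3
= 0
Index 0 → shift A

Shift A


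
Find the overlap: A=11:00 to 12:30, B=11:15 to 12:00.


Meeting A: 660-750 (in minutes from midnight)
Meeting B: 675-720
Overlap start = max(660, 675) = 675
Overlap end = min(750, 720) = 720
Overlap = max(0, 720 - 675) = 45 min

45 minutes


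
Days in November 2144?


Month: November (month 11)
November has 30 days

30 days


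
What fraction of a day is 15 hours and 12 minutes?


0.6333 (63.33%)

Total minutes: 15×60 + 12 = 912
Day = 24×60 = 1440 minutes
Fraction = 912/1440 ≈ 0.6333
As a percentage: 912/1440 × 100 ≈ 63.33%


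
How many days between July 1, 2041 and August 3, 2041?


From July 1, 2041 to August 3, 2041
Rest of July 2041: 31 - 1 = 30
Days into August 2041: 3
Total = 30 + 3 = 33 days

33 days


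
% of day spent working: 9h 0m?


Time: 540 minutes
Day: 1440 minutes
Percentage = (540/1440) × 100 = 37.5%

37.5%


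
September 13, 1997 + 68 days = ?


November 20, 1997

Start: September 13, 1997
Add 68 days
September 13 → October 1: 30 - 13 + 1 = 18 days (68 - 18 = 50 left)
October 1 → November 1: 31 - 1 + 1 = 31 days (50 - 31 = 19 left)
November 1 + 19 = November 20, 1997


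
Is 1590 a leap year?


Rules: divisible by 4 AND (not by 100 OR by 400)
1590 ÷ 4 = 397 remainder 2 → not divisible by 4
Not divisible by 4 → not a leap year

No


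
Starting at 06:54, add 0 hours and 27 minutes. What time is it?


Start: 414 minutes from midnight
Add: 27 minutes
Total: 441 minutes
Hours: 441 ÷ 60 = 7 remainder 21

07:21


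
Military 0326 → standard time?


3:26 AM

Hour: 3
3 < 12 → AM


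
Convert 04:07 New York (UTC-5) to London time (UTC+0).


Time difference = UTC+0 - UTC-5 = +5 hours
New hour = (4 + 5) mod 24
= 9 mod 24 = 9
Minutes unchanged → 09:07

09:07


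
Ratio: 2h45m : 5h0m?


Duration 1: 165 minutes
Duration 2: 300 minutes
Ratio = 165:300
GCD = 15
Simplified = 11:20
As a decimal: 11/20 = 0.55

11:20 (0.55)


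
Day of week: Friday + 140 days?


Friday

Start: Friday (index 4)
(4 + 140) mod 7
= 144 mod 7
= 4
Index 4 → Friday


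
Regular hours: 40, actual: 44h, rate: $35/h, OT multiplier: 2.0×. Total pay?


$1680.00

Regular: 40h × $35 = $1400.00
Overtime: 44 - 40 = 4h
OT pay: 4h × $35 × 2.0 = $280.00
Total = $1400.00 + $280.00 = $1680.00


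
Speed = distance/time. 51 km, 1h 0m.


51.0 km/h

Distance: 51 km
Time: 1 hours
Speed = 51 / 1 = 51.0 km/h


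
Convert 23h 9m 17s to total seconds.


Hours: 23 × 3600 = 82800
Minutes: 9 × 60 = 540
Seconds: 17
Total = 82800 + 540 + 17 = 83357

83357 seconds


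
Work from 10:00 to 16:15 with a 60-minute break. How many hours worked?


5h 15m (315 minutes)

Total time = (16×60+15) - (10×60+0)
= 975 - 600 = 375 min
Minus break: 375 - 60 = 315 min
= 5h 15m


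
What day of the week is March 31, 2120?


Zeller's congruence:
q=31, m=3, k=20, j=21
h = (31 + ⌊13×4/5⌋ + 20 + ⌊20/4⌋ + ⌊21/4⌋ - 2×21) mod 7
= (31 + 10 + 20 + 5 + 5 - 42) mod 7
= 29 mod 7 = 1
h=1 → Sunday

Sunday


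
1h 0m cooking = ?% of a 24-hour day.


4.2%

Time: 60 minutes
Day: 1440 minutes
Percentage = (60/1440) × 100 ≈ 4.2%


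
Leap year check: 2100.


Rules: divisible by 4 AND (not by 100 OR by 400)
2100 ÷ 4 = 525 exactly → divisible by 4
2100 ÷ 100 = 21 exactly → divisible by 100
2100 ÷ 400 = 5 remainder 100 → not divisible by 400
Divisible by 100 but not by 400 → not a leap year

No


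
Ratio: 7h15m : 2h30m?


Duration 1: 435 minutes
Duration 2: 150 minutes
Ratio = 435:150
GCD = 15
Simplified = 29:10
As a decimal: 29/10 = 2.90

29:10 (2.90)


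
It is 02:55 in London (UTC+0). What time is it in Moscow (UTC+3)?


Time difference = UTC+3 - UTC+0 = +3 hours
New hour = (2 + 3) mod 24
= 5 mod 24 = 5
Minutes unchanged → 05:55

05:55


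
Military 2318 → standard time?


Hour: 23
23 - 12 = 11 → PM

11:18 PM


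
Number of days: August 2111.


Month: August (month 8)
August has 31 days

31 days


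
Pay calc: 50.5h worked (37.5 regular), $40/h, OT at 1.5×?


Regular: 37.5h × $40 = $1500.00
Overtime: 50.5 - 37.5 = 13.0h
OT pay: 13.0h × $40 × 1.5 = $780.00
Total = $1500.00 + $780.00 = $2280.00

$2280.00


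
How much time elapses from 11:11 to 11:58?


End time in minutes: 11×60 + 58 = 718
Start time in minutes: 11×60 + 11 = 671
Difference = 718 - 671 = 47 minutes
= 0 hours 47 minutes

0h 47m


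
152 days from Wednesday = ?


Monday

Start: Wednesday (index 2)
(2 + 152) mod 7
= 154 mod 7
= 0
Index 0 → Monday


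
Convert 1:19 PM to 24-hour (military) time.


13:19

Input: 1:19 PM
PM: 1 + 12 = 13


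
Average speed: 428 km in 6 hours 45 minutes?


Distance: 428 km
Time: 6h 45m = 405 min = 405/60 = 27/4 hours
Speed = 428 ÷ (27/4) = 428 × 4 / 27 = 1712/27 ≈ 63.4 km/h

63.4 km/h


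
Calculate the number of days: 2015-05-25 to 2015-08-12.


From May 25, 2015 to August 12, 2015
Rest of May 2015: 31 - 25 = 6
Full months: June 30, July 31
Days into August 2015: 12
Total = 6 + 30 + 31 + 12 = 79 days

79 days


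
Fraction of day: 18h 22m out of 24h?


Total minutes: 18×60 + 22 = 1102
Day = 24×60 = 1440 minutes
Fraction = 1102/1440 ≈ 0.7653
As a percentage: 1102/1440 × 100 ≈ 76.53%

0.7653 (76.53%)


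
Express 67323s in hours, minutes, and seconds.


Hours: 67323 ÷ 3600 = 18 remainder 2523
Minutes: 2523 ÷ 60 = 42 remainder 3
Seconds: 3

18h 42m 3s


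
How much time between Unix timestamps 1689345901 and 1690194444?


Difference = 1690194444 - 1689345901 = 848543 seconds
In hours: 848543 / 3600 ≈ 235.7
In days: 848543 / 86400 ≈ 9.82

848543 seconds (235.7 hours / 9.82 days)


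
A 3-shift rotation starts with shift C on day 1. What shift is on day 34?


Shifts: A, B, C
Start: C (index 2)
Day 34: (2 + 34 - 1) mod 3
= 35 mod 3
= 2
Index 2 → shift C

Shift C


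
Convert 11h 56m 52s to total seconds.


43012 seconds

Hours: 11 × 3600 = 39600
Minutes: 56 × 60 = 3360
Seconds: 52
Total = 39600 + 3360 + 52 = 43012


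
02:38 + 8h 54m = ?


Start: 158 minutes from midnight
Add: 534 minutes
Total: 692 minutes
Hours: 692 ÷ 60 = 11 remainder 32

11:32


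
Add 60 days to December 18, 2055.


Start: December 18, 2055
Add 60 days
December 18 → January 1: 31 - 18 + 1 = 14 days (60 - 14 = 46 left)
January 1 → February 1: 31 - 1 + 1 = 31 days (46 - 31 = 15 left)
February 1 + 15 = February 16, 2056

February 16, 2056


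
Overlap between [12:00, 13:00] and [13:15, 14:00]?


0 minutes

Meeting A: 720-780 (in minutes from midnight)
Meeting B: 795-840
Overlap start = max(720, 795) = 795
Overlap end = min(780, 840) = 780
Overlap = max(0, 780 - 795) = 0 min


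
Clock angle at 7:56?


Hour hand = 7×30 + 56×0.5 = 238.0°
Minute hand = 56×6 = 336°
Difference = |238.0 - 336| = 98.0°

98.0°


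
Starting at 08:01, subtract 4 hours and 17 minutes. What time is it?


03:44

Start: 481 minutes from midnight
Subtract: 257 minutes
Remaining: 481 - 257 = 224
Hours: 3, Minutes: 44


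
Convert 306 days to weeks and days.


Weeks: 306 ÷ 7 = 43 remainder 5

43 weeks 5 days


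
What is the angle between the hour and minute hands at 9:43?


33.5°

Hour hand = 9×30 + 43×0.5 = 291.5°
Minute hand = 43×6 = 258°
Difference = |291.5 - 258| = 33.5°


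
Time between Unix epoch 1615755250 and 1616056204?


300954 seconds (83.6 hours / 3.48 days)

Difference = 1616056204 - 1615755250 = 300954 seconds
In hours: 300954 / 3600 ≈ 83.6
In days: 300954 / 86400 ≈ 3.48


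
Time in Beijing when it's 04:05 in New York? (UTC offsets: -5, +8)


17:05

Time difference = UTC+8 - UTC-5 = +13 hours
New hour = (4 + 13) mod 24
= 17 mod 24 = 17
Minutes unchanged → 17:05


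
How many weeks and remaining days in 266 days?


Weeks: 266 ÷ 7 = 38 remainder 0

38 weeks 0 days


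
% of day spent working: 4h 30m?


Time: 270 minutes
Day: 1440 minutes
Percentage = (270/1440) × 100 ≈ 18.8%

18.8%


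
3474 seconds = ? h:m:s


0h 57m 54s

Hours: 3474 ÷ 3600 = 0 remainder 3474
Minutes: 3474 ÷ 60 = 57 remainder 54
Seconds: 54


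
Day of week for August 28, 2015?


Friday

Zeller's congruence:
q=28, m=8, k=15, j=20
h = (28 + ⌊13×9/5⌋ + 15 + ⌊15/4⌋ + ⌊20/4⌋ - 2×20) mod 7
= (28 + 23 + 15 + 3 + 5 - 40) mod 7
= 34 mod 7 = 6
h=6 → Friday


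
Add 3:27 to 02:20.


Start: 140 minutes from midnight
Add: 207 minutes
Total: 347 minutes
Hours: 347 ÷ 60 = 5 remainder 47

05:47


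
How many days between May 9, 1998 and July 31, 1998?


83 days

From May 9, 1998 to July 31, 1998
Rest of May 1998: 31 - 9 = 22
Full months: June 30
Days into July 1998: 31
Total = 22 + 30 + 31 = 83 days


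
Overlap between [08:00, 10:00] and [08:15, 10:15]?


Meeting A: 480-600 (in minutes from midnight)
Meeting B: 495-615
Overlap start = max(480, 495) = 495
Overlap end = min(600, 615) = 600
Overlap = max(0, 600 - 495) = 105 min

105 minutes


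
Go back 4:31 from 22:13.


Start: 1333 minutes from midnight
Subtract: 271 minutes
Remaining: 1333 - 271 = 1062
Hours: 17, Minutes: 42

17:42


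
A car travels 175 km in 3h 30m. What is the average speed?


Distance: 175 km
Time: 3h 30m = 210 min = 210/60 = 7/2 hours
Speed = 175 ÷ (7/2) = 175 × 2 / 7 = 350/7 = 50.0 km/h

50.0 km/h


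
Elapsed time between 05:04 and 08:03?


End time in minutes: 8×60 + 3 = 483
Start time in minutes: 5×60 + 4 = 304
Difference = 483 - 304 = 179 minutes
= 2 hours 59 minutes

2h 59m


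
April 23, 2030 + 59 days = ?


Start: April 23, 2030
Add 59 days
April 23 → May 1: 30 - 23 + 1 = 8 days (59 - 8 = 51 left)
May 1 → June 1: 31 - 1 + 1 = 31 days (51 - 31 = 20 left)
June 1 + 20 = June 21, 2030

June 21, 2030


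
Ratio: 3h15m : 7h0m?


Duration 1: 195 minutes
Duration 2: 420 minutes
Ratio = 195:420
GCD = 15
Simplified = 13:28
As a decimal: 13/28 ≈ 0.46

13:28 (0.46)


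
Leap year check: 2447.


No

Rules: divisible by 4 AND (not by 100 OR by 400)
2447 ÷ 4 = 611 remainder 3 → not divisible by 4
Not divisible by 4 → not a leap year
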